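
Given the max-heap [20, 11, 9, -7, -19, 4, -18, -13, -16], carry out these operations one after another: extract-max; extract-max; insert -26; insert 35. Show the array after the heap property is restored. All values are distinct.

extract-max → returns 20:
  remove root 20; move last element -16 to root → [-16, 11, 9, -7, -19, 4, -18, -13]
  -16 vs larger child 11 at index 1, swap → [11, -16, 9, -7, -19, 4, -18, -13]
  -16 vs larger child -7 at index 3, swap → [11, -7, 9, -16, -19, 4, -18, -13]
  -16 vs only child -13 at index 7, swap → [11, -7, 9, -13, -19, 4, -18, -16]
extract-max → returns 11:
  remove root 11; move last element -16 to root → [-16, -7, 9, -13, -19, 4, -18]
  -16 vs larger child 9 at index 2, swap → [9, -7, -16, -13, -19, 4, -18]
  -16 vs larger child 4 at index 5, swap → [9, -7, 4, -13, -19, -16, -18]
insert -26:
  append -26 at index 7 → [9, -7, 4, -13, -19, -16, -18, -26] (no swap needed)
insert 35:
  append 35 at index 8 → [9, -7, 4, -13, -19, -16, -18, -26, 35]
  35 > parent -13 at index 3, swap → [9, -7, 4, 35, -19, -16, -18, -26, -13]
  35 > parent -7 at index 1, swap → [9, 35, 4, -7, -19, -16, -18, -26, -13]
  35 > parent 9 at index 0, swap → [35, 9, 4, -7, -19, -16, -18, -26, -13]

[35, 9, 4, -7, -19, -16, -18, -26, -13]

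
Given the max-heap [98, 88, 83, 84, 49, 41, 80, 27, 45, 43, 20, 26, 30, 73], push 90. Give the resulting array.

[98, 88, 90, 84, 49, 41, 83, 27, 45, 43, 20, 26, 30, 73, 80]

append 90 at index 14 → [98, 88, 83, 84, 49, 41, 80, 27, 45, 43, 20, 26, 30, 73, 90]
90 > parent 80 at index 6, swap → [98, 88, 83, 84, 49, 41, 90, 27, 45, 43, 20, 26, 30, 73, 80]
90 > parent 83 at index 2, swap → [98, 88, 90, 84, 49, 41, 83, 27, 45, 43, 20, 26, 30, 73, 80]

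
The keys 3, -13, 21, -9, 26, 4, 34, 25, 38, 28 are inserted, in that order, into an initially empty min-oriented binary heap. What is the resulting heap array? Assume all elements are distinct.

[-13, -9, 4, 3, 26, 21, 34, 25, 38, 28]

Insert 3:
  append 3 at index 0 → [3] (no swap needed)
Insert -13:
  append -13 at index 1 → [3, -13]
  -13 < parent 3 at index 0, swap → [-13, 3]
Insert 21:
  append 21 at index 2 → [-13, 3, 21] (no swap needed)
Insert -9:
  append -9 at index 3 → [-13, 3, 21, -9]
  -9 < parent 3 at index 1, swap → [-13, -9, 21, 3]
Insert 26:
  append 26 at index 4 → [-13, -9, 21, 3, 26] (no swap needed)
Insert 4:
  append 4 at index 5 → [-13, -9, 21, 3, 26, 4]
  4 < parent 21 at index 2, swap → [-13, -9, 4, 3, 26, 21]
Insert 34:
  append 34 at index 6 → [-13, -9, 4, 3, 26, 21, 34] (no swap needed)
Insert 25:
  append 25 at index 7 → [-13, -9, 4, 3, 26, 21, 34, 25] (no swap needed)
Insert 38:
  append 38 at index 8 → [-13, -9, 4, 3, 26, 21, 34, 25, 38] (no swap needed)
Insert 28:
  append 28 at index 9 → [-13, -9, 4, 3, 26, 21, 34, 25, 38, 28] (no swap needed)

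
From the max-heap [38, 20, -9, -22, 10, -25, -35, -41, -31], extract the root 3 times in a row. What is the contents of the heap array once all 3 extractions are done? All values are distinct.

extract-max #1 returns 38:
  remove root 38; move last element -31 to root → [-31, 20, -9, -22, 10, -25, -35, -41]
  -31 vs larger child 20 at index 1, swap → [20, -31, -9, -22, 10, -25, -35, -41]
  -31 vs larger child 10 at index 4, swap → [20, 10, -9, -22, -31, -25, -35, -41]
extract-max #2 returns 20:
  remove root 20; move last element -41 to root → [-41, 10, -9, -22, -31, -25, -35]
  -41 vs larger child 10 at index 1, swap → [10, -41, -9, -22, -31, -25, -35]
  -41 vs larger child -22 at index 3, swap → [10, -22, -9, -41, -31, -25, -35]
extract-max #3 returns 10:
  remove root 10; move last element -35 to root → [-35, -22, -9, -41, -31, -25]
  -35 vs larger child -9 at index 2, swap → [-9, -22, -35, -41, -31, -25]
  -35 vs only child -25 at index 5, swap → [-9, -22, -25, -41, -31, -35]

[-9, -22, -25, -41, -31, -35]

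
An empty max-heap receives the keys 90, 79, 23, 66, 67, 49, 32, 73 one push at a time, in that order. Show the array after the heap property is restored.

Insert 90:
  append 90 at index 0 → [90] (no swap needed)
Insert 79:
  append 79 at index 1 → [90, 79] (no swap needed)
Insert 23:
  append 23 at index 2 → [90, 79, 23] (no swap needed)
Insert 66:
  append 66 at index 3 → [90, 79, 23, 66] (no swap needed)
Insert 67:
  append 67 at index 4 → [90, 79, 23, 66, 67] (no swap needed)
Insert 49:
  append 49 at index 5 → [90, 79, 23, 66, 67, 49]
  49 > parent 23 at index 2, swap → [90, 79, 49, 66, 67, 23]
Insert 32:
  append 32 at index 6 → [90, 79, 49, 66, 67, 23, 32] (no swap needed)
Insert 73:
  append 73 at index 7 → [90, 79, 49, 66, 67, 23, 32, 73]
  73 > parent 66 at index 3, swap → [90, 79, 49, 73, 67, 23, 32, 66]

[90, 79, 49, 73, 67, 23, 32, 66]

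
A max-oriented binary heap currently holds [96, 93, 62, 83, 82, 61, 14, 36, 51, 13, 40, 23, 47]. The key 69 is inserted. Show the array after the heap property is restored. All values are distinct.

append 69 at index 13 → [96, 93, 62, 83, 82, 61, 14, 36, 51, 13, 40, 23, 47, 69]
69 > parent 14 at index 6, swap → [96, 93, 62, 83, 82, 61, 69, 36, 51, 13, 40, 23, 47, 14]
69 > parent 62 at index 2, swap → [96, 93, 69, 83, 82, 61, 62, 36, 51, 13, 40, 23, 47, 14]

[96, 93, 69, 83, 82, 61, 62, 36, 51, 13, 40, 23, 47, 14]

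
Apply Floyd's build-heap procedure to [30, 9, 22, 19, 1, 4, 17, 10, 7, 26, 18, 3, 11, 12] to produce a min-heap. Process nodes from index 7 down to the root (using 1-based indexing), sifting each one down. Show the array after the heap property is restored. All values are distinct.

[1, 7, 3, 10, 9, 4, 12, 30, 19, 26, 18, 22, 11, 17]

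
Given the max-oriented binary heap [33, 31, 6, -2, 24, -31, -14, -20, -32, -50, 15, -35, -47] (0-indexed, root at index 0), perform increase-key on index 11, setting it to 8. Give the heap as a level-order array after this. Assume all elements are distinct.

[33, 31, 8, -2, 24, 6, -14, -20, -32, -50, 15, -31, -47]

set index 11 from -35 to 8 → [33, 31, 6, -2, 24, -31, -14, -20, -32, -50, 15, 8, -47]
8 > parent -31 at index 5, swap → [33, 31, 6, -2, 24, 8, -14, -20, -32, -50, 15, -31, -47]
8 > parent 6 at index 2, swap → [33, 31, 8, -2, 24, 6, -14, -20, -32, -50, 15, -31, -47]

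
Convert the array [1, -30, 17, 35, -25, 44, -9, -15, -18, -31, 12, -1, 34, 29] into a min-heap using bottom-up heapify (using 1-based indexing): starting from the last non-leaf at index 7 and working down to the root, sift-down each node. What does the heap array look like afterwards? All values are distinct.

sift down from index 7: already satisfies heap property
sift down from index 6:
  44 vs smaller child -1 at index 12, swap → [1, -30, 17, 35, -25, -1, -9, -15, -18, -31, 12, 44, 34, 29]
sift down from index 5:
  -25 vs smaller child -31 at index 10, swap → [1, -30, 17, 35, -31, -1, -9, -15, -18, -25, 12, 44, 34, 29]
sift down from index 4:
  35 vs smaller child -18 at index 9, swap → [1, -30, 17, -18, -31, -1, -9, -15, 35, -25, 12, 44, 34, 29]
sift down from index 3:
  17 vs smaller child -9 at index 7, swap → [1, -30, -9, -18, -31, -1, 17, -15, 35, -25, 12, 44, 34, 29]
sift down from index 2:
  -30 vs smaller child -31 at index 5, swap → [1, -31, -9, -18, -30, -1, 17, -15, 35, -25, 12, 44, 34, 29]
sift down from index 1:
  1 vs smaller child -31 at index 2, swap → [-31, 1, -9, -18, -30, -1, 17, -15, 35, -25, 12, 44, 34, 29]
  1 vs smaller child -30 at index 5, swap → [-31, -30, -9, -18, 1, -1, 17, -15, 35, -25, 12, 44, 34, 29]
  1 vs smaller child -25 at index 10, swap → [-31, -30, -9, -18, -25, -1, 17, -15, 35, 1, 12, 44, 34, 29]

[-31, -30, -9, -18, -25, -1, 17, -15, 35, 1, 12, 44, 34, 29]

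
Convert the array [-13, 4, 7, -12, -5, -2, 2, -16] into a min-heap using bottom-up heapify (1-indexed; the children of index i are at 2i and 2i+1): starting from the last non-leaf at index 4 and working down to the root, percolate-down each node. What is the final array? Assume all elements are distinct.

[-16, -13, -2, -12, -5, 7, 2, 4]

sift down from index 4:
  -12 vs only child -16 at index 8, swap → [-13, 4, 7, -16, -5, -2, 2, -12]
sift down from index 3:
  7 vs smaller child -2 at index 6, swap → [-13, 4, -2, -16, -5, 7, 2, -12]
sift down from index 2:
  4 vs smaller child -16 at index 4, swap → [-13, -16, -2, 4, -5, 7, 2, -12]
  4 vs only child -12 at index 8, swap → [-13, -16, -2, -12, -5, 7, 2, 4]
sift down from index 1:
  -13 vs smaller child -16 at index 2, swap → [-16, -13, -2, -12, -5, 7, 2, 4]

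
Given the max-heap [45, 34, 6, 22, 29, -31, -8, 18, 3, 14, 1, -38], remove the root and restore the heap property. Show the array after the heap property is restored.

[34, 29, 6, 22, 14, -31, -8, 18, 3, -38, 1]

remove root 45; move last element -38 to root → [-38, 34, 6, 22, 29, -31, -8, 18, 3, 14, 1]
-38 vs larger child 34 at index 1, swap → [34, -38, 6, 22, 29, -31, -8, 18, 3, 14, 1]
-38 vs larger child 29 at index 4, swap → [34, 29, 6, 22, -38, -31, -8, 18, 3, 14, 1]
-38 vs larger child 14 at index 9, swap → [34, 29, 6, 22, 14, -31, -8, 18, 3, -38, 1]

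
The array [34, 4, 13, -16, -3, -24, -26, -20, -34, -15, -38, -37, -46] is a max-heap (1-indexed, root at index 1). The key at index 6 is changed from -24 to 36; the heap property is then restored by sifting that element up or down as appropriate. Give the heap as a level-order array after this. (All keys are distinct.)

set index 6 from -24 to 36 → [34, 4, 13, -16, -3, 36, -26, -20, -34, -15, -38, -37, -46]
36 > parent 13 at index 3, swap → [34, 4, 36, -16, -3, 13, -26, -20, -34, -15, -38, -37, -46]
36 > parent 34 at index 1, swap → [36, 4, 34, -16, -3, 13, -26, -20, -34, -15, -38, -37, -46]

[36, 4, 34, -16, -3, 13, -26, -20, -34, -15, -38, -37, -46]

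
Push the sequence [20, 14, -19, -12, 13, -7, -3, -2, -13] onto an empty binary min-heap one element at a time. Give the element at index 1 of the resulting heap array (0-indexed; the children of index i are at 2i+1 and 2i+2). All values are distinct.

Insert 20:
  append 20 at index 0 → [20] (no swap needed)
Insert 14:
  append 14 at index 1 → [20, 14]
  14 < parent 20 at index 0, swap → [14, 20]
Insert -19:
  append -19 at index 2 → [14, 20, -19]
  -19 < parent 14 at index 0, swap → [-19, 20, 14]
Insert -12:
  append -12 at index 3 → [-19, 20, 14, -12]
  -12 < parent 20 at index 1, swap → [-19, -12, 14, 20]
Insert 13:
  append 13 at index 4 → [-19, -12, 14, 20, 13] (no swap needed)
Insert -7:
  append -7 at index 5 → [-19, -12, 14, 20, 13, -7]
  -7 < parent 14 at index 2, swap → [-19, -12, -7, 20, 13, 14]
Insert -3:
  append -3 at index 6 → [-19, -12, -7, 20, 13, 14, -3] (no swap needed)
Insert -2:
  append -2 at index 7 → [-19, -12, -7, 20, 13, 14, -3, -2]
  -2 < parent 20 at index 3, swap → [-19, -12, -7, -2, 13, 14, -3, 20]
Insert -13:
  append -13 at index 8 → [-19, -12, -7, -2, 13, 14, -3, 20, -13]
  -13 < parent -2 at index 3, swap → [-19, -12, -7, -13, 13, 14, -3, 20, -2]
  -13 < parent -12 at index 1, swap → [-19, -13, -7, -12, 13, 14, -3, 20, -2]
resulting array: [-19, -13, -7, -12, 13, 14, -3, 20, -2]

-13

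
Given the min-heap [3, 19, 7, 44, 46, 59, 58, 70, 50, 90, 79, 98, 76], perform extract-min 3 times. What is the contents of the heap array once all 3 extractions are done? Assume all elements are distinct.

extract-min #1 returns 3:
  remove root 3; move last element 76 to root → [76, 19, 7, 44, 46, 59, 58, 70, 50, 90, 79, 98]
  76 vs smaller child 7 at index 2, swap → [7, 19, 76, 44, 46, 59, 58, 70, 50, 90, 79, 98]
  76 vs smaller child 58 at index 6, swap → [7, 19, 58, 44, 46, 59, 76, 70, 50, 90, 79, 98]
extract-min #2 returns 7:
  remove root 7; move last element 98 to root → [98, 19, 58, 44, 46, 59, 76, 70, 50, 90, 79]
  98 vs smaller child 19 at index 1, swap → [19, 98, 58, 44, 46, 59, 76, 70, 50, 90, 79]
  98 vs smaller child 44 at index 3, swap → [19, 44, 58, 98, 46, 59, 76, 70, 50, 90, 79]
  98 vs smaller child 50 at index 8, swap → [19, 44, 58, 50, 46, 59, 76, 70, 98, 90, 79]
extract-min #3 returns 19:
  remove root 19; move last element 79 to root → [79, 44, 58, 50, 46, 59, 76, 70, 98, 90]
  79 vs smaller child 44 at index 1, swap → [44, 79, 58, 50, 46, 59, 76, 70, 98, 90]
  79 vs smaller child 46 at index 4, swap → [44, 46, 58, 50, 79, 59, 76, 70, 98, 90]

[44, 46, 58, 50, 79, 59, 76, 70, 98, 90]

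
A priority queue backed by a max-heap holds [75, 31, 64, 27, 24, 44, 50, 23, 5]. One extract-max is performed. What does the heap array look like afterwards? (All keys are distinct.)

[64, 31, 50, 27, 24, 44, 5, 23]

remove root 75; move last element 5 to root → [5, 31, 64, 27, 24, 44, 50, 23]
5 vs larger child 64 at index 2, swap → [64, 31, 5, 27, 24, 44, 50, 23]
5 vs larger child 50 at index 6, swap → [64, 31, 50, 27, 24, 44, 5, 23]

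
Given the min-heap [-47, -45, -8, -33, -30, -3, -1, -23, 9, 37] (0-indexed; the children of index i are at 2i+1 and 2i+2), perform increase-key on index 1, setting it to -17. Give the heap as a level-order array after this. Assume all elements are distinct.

set index 1 from -45 to -17 → [-47, -17, -8, -33, -30, -3, -1, -23, 9, 37]
-17 vs smaller child -33 at index 3, swap → [-47, -33, -8, -17, -30, -3, -1, -23, 9, 37]
-17 vs smaller child -23 at index 7, swap → [-47, -33, -8, -23, -30, -3, -1, -17, 9, 37]

[-47, -33, -8, -23, -30, -3, -1, -17, 9, 37]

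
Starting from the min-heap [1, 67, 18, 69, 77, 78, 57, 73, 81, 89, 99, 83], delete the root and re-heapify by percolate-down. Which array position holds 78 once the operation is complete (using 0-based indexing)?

remove root 1; move last element 83 to root → [83, 67, 18, 69, 77, 78, 57, 73, 81, 89, 99]
83 vs smaller child 18 at index 2, swap → [18, 67, 83, 69, 77, 78, 57, 73, 81, 89, 99]
83 vs smaller child 57 at index 6, swap → [18, 67, 57, 69, 77, 78, 83, 73, 81, 89, 99]
resulting array: [18, 67, 57, 69, 77, 78, 83, 73, 81, 89, 99]

5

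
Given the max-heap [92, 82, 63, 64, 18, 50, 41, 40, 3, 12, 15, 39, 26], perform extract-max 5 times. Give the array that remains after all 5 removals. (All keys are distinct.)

[41, 40, 15, 39, 18, 3, 12, 26]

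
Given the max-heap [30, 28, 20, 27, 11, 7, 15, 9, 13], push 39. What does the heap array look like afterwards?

[39, 30, 20, 27, 28, 7, 15, 9, 13, 11]

append 39 at index 9 → [30, 28, 20, 27, 11, 7, 15, 9, 13, 39]
39 > parent 11 at index 4, swap → [30, 28, 20, 27, 39, 7, 15, 9, 13, 11]
39 > parent 28 at index 1, swap → [30, 39, 20, 27, 28, 7, 15, 9, 13, 11]
39 > parent 30 at index 0, swap → [39, 30, 20, 27, 28, 7, 15, 9, 13, 11]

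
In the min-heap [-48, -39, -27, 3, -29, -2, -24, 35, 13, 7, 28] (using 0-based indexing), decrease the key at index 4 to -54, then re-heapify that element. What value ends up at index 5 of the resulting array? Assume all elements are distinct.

-2

set index 4 from -29 to -54 → [-48, -39, -27, 3, -54, -2, -24, 35, 13, 7, 28]
-54 < parent -39 at index 1, swap → [-48, -54, -27, 3, -39, -2, -24, 35, 13, 7, 28]
-54 < parent -48 at index 0, swap → [-54, -48, -27, 3, -39, -2, -24, 35, 13, 7, 28]
resulting array: [-54, -48, -27, 3, -39, -2, -24, 35, 13, 7, 28]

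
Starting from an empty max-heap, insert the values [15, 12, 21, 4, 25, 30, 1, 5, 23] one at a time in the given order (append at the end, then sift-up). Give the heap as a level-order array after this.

Insert 15:
  append 15 at index 0 → [15] (no swap needed)
Insert 12:
  append 12 at index 1 → [15, 12] (no swap needed)
Insert 21:
  append 21 at index 2 → [15, 12, 21]
  21 > parent 15 at index 0, swap → [21, 12, 15]
Insert 4:
  append 4 at index 3 → [21, 12, 15, 4] (no swap needed)
Insert 25:
  append 25 at index 4 → [21, 12, 15, 4, 25]
  25 > parent 12 at index 1, swap → [21, 25, 15, 4, 12]
  25 > parent 21 at index 0, swap → [25, 21, 15, 4, 12]
Insert 30:
  append 30 at index 5 → [25, 21, 15, 4, 12, 30]
  30 > parent 15 at index 2, swap → [25, 21, 30, 4, 12, 15]
  30 > parent 25 at index 0, swap → [30, 21, 25, 4, 12, 15]
Insert 1:
  append 1 at index 6 → [30, 21, 25, 4, 12, 15, 1] (no swap needed)
Insert 5:
  append 5 at index 7 → [30, 21, 25, 4, 12, 15, 1, 5]
  5 > parent 4 at index 3, swap → [30, 21, 25, 5, 12, 15, 1, 4]
Insert 23:
  append 23 at index 8 → [30, 21, 25, 5, 12, 15, 1, 4, 23]
  23 > parent 5 at index 3, swap → [30, 21, 25, 23, 12, 15, 1, 4, 5]
  23 > parent 21 at index 1, swap → [30, 23, 25, 21, 12, 15, 1, 4, 5]

[30, 23, 25, 21, 12, 15, 1, 4, 5]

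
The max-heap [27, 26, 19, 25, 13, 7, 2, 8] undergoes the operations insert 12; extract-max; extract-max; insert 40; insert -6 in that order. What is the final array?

[40, 25, 19, 13, 8, 7, 2, 12, -6]

insert 12:
  append 12 at index 8 → [27, 26, 19, 25, 13, 7, 2, 8, 12] (no swap needed)
extract-max → returns 27:
  remove root 27; move last element 12 to root → [12, 26, 19, 25, 13, 7, 2, 8]
  12 vs larger child 26 at index 1, swap → [26, 12, 19, 25, 13, 7, 2, 8]
  12 vs larger child 25 at index 3, swap → [26, 25, 19, 12, 13, 7, 2, 8]
extract-max → returns 26:
  remove root 26; move last element 8 to root → [8, 25, 19, 12, 13, 7, 2]
  8 vs larger child 25 at index 1, swap → [25, 8, 19, 12, 13, 7, 2]
  8 vs larger child 13 at index 4, swap → [25, 13, 19, 12, 8, 7, 2]
insert 40:
  append 40 at index 7 → [25, 13, 19, 12, 8, 7, 2, 40]
  40 > parent 12 at index 3, swap → [25, 13, 19, 40, 8, 7, 2, 12]
  40 > parent 13 at index 1, swap → [25, 40, 19, 13, 8, 7, 2, 12]
  40 > parent 25 at index 0, swap → [40, 25, 19, 13, 8, 7, 2, 12]
insert -6:
  append -6 at index 8 → [40, 25, 19, 13, 8, 7, 2, 12, -6] (no swap needed)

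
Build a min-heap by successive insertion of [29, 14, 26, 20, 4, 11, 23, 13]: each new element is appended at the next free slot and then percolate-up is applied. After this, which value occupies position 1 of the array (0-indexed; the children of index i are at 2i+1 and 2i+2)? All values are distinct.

Insert 29:
  append 29 at index 0 → [29] (no swap needed)
Insert 14:
  append 14 at index 1 → [29, 14]
  14 < parent 29 at index 0, swap → [14, 29]
Insert 26:
  append 26 at index 2 → [14, 29, 26] (no swap needed)
Insert 20:
  append 20 at index 3 → [14, 29, 26, 20]
  20 < parent 29 at index 1, swap → [14, 20, 26, 29]
Insert 4:
  append 4 at index 4 → [14, 20, 26, 29, 4]
  4 < parent 20 at index 1, swap → [14, 4, 26, 29, 20]
  4 < parent 14 at index 0, swap → [4, 14, 26, 29, 20]
Insert 11:
  append 11 at index 5 → [4, 14, 26, 29, 20, 11]
  11 < parent 26 at index 2, swap → [4, 14, 11, 29, 20, 26]
Insert 23:
  append 23 at index 6 → [4, 14, 11, 29, 20, 26, 23] (no swap needed)
Insert 13:
  append 13 at index 7 → [4, 14, 11, 29, 20, 26, 23, 13]
  13 < parent 29 at index 3, swap → [4, 14, 11, 13, 20, 26, 23, 29]
  13 < parent 14 at index 1, swap → [4, 13, 11, 14, 20, 26, 23, 29]
resulting array: [4, 13, 11, 14, 20, 26, 23, 29]

13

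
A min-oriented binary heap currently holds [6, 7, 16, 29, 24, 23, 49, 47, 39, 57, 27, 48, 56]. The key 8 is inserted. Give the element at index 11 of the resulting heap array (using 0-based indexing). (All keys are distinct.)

append 8 at index 13 → [6, 7, 16, 29, 24, 23, 49, 47, 39, 57, 27, 48, 56, 8]
8 < parent 49 at index 6, swap → [6, 7, 16, 29, 24, 23, 8, 47, 39, 57, 27, 48, 56, 49]
8 < parent 16 at index 2, swap → [6, 7, 8, 29, 24, 23, 16, 47, 39, 57, 27, 48, 56, 49]
resulting array: [6, 7, 8, 29, 24, 23, 16, 47, 39, 57, 27, 48, 56, 49]

48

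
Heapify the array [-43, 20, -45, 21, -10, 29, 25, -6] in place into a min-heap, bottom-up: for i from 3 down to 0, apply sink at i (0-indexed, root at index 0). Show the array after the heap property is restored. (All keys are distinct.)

sift down from index 3:
  21 vs only child -6 at index 7, swap → [-43, 20, -45, -6, -10, 29, 25, 21]
sift down from index 2: already satisfies heap property
sift down from index 1:
  20 vs smaller child -10 at index 4, swap → [-43, -10, -45, -6, 20, 29, 25, 21]
sift down from index 0:
  -43 vs smaller child -45 at index 2, swap → [-45, -10, -43, -6, 20, 29, 25, 21]

[-45, -10, -43, -6, 20, 29, 25, 21]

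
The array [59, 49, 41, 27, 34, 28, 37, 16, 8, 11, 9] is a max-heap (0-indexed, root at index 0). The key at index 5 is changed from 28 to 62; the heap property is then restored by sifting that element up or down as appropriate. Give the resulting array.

set index 5 from 28 to 62 → [59, 49, 41, 27, 34, 62, 37, 16, 8, 11, 9]
62 > parent 41 at index 2, swap → [59, 49, 62, 27, 34, 41, 37, 16, 8, 11, 9]
62 > parent 59 at index 0, swap → [62, 49, 59, 27, 34, 41, 37, 16, 8, 11, 9]

[62, 49, 59, 27, 34, 41, 37, 16, 8, 11, 9]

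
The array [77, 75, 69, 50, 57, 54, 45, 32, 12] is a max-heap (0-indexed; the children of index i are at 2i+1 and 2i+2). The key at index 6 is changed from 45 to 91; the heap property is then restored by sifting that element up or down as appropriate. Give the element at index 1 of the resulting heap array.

75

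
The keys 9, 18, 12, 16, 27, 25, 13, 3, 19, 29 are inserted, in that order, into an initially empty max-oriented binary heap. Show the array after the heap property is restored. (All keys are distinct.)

[29, 27, 25, 18, 19, 12, 13, 3, 9, 16]

Insert 9:
  append 9 at index 0 → [9] (no swap needed)
Insert 18:
  append 18 at index 1 → [9, 18]
  18 > parent 9 at index 0, swap → [18, 9]
Insert 12:
  append 12 at index 2 → [18, 9, 12] (no swap needed)
Insert 16:
  append 16 at index 3 → [18, 9, 12, 16]
  16 > parent 9 at index 1, swap → [18, 16, 12, 9]
Insert 27:
  append 27 at index 4 → [18, 16, 12, 9, 27]
  27 > parent 16 at index 1, swap → [18, 27, 12, 9, 16]
  27 > parent 18 at index 0, swap → [27, 18, 12, 9, 16]
Insert 25:
  append 25 at index 5 → [27, 18, 12, 9, 16, 25]
  25 > parent 12 at index 2, swap → [27, 18, 25, 9, 16, 12]
Insert 13:
  append 13 at index 6 → [27, 18, 25, 9, 16, 12, 13] (no swap needed)
Insert 3:
  append 3 at index 7 → [27, 18, 25, 9, 16, 12, 13, 3] (no swap needed)
Insert 19:
  append 19 at index 8 → [27, 18, 25, 9, 16, 12, 13, 3, 19]
  19 > parent 9 at index 3, swap → [27, 18, 25, 19, 16, 12, 13, 3, 9]
  19 > parent 18 at index 1, swap → [27, 19, 25, 18, 16, 12, 13, 3, 9]
Insert 29:
  append 29 at index 9 → [27, 19, 25, 18, 16, 12, 13, 3, 9, 29]
  29 > parent 16 at index 4, swap → [27, 19, 25, 18, 29, 12, 13, 3, 9, 16]
  29 > parent 19 at index 1, swap → [27, 29, 25, 18, 19, 12, 13, 3, 9, 16]
  29 > parent 27 at index 0, swap → [29, 27, 25, 18, 19, 12, 13, 3, 9, 16]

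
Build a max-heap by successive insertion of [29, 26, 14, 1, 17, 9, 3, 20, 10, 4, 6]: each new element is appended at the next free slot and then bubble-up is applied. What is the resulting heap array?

Insert 29:
  append 29 at index 0 → [29] (no swap needed)
Insert 26:
  append 26 at index 1 → [29, 26] (no swap needed)
Insert 14:
  append 14 at index 2 → [29, 26, 14] (no swap needed)
Insert 1:
  append 1 at index 3 → [29, 26, 14, 1] (no swap needed)
Insert 17:
  append 17 at index 4 → [29, 26, 14, 1, 17] (no swap needed)
Insert 9:
  append 9 at index 5 → [29, 26, 14, 1, 17, 9] (no swap needed)
Insert 3:
  append 3 at index 6 → [29, 26, 14, 1, 17, 9, 3] (no swap needed)
Insert 20:
  append 20 at index 7 → [29, 26, 14, 1, 17, 9, 3, 20]
  20 > parent 1 at index 3, swap → [29, 26, 14, 20, 17, 9, 3, 1]
Insert 10:
  append 10 at index 8 → [29, 26, 14, 20, 17, 9, 3, 1, 10] (no swap needed)
Insert 4:
  append 4 at index 9 → [29, 26, 14, 20, 17, 9, 3, 1, 10, 4] (no swap needed)
Insert 6:
  append 6 at index 10 → [29, 26, 14, 20, 17, 9, 3, 1, 10, 4, 6] (no swap needed)

[29, 26, 14, 20, 17, 9, 3, 1, 10, 4, 6]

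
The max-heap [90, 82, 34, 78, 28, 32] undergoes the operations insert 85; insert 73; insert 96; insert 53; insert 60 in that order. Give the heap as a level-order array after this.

[96, 90, 85, 82, 60, 32, 34, 73, 78, 28, 53]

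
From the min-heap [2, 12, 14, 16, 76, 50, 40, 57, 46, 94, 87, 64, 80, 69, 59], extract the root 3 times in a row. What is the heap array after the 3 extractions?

[16, 46, 40, 57, 76, 50, 69, 80, 59, 94, 87, 64]

extract-min #1 returns 2:
  remove root 2; move last element 59 to root → [59, 12, 14, 16, 76, 50, 40, 57, 46, 94, 87, 64, 80, 69]
  59 vs smaller child 12 at index 1, swap → [12, 59, 14, 16, 76, 50, 40, 57, 46, 94, 87, 64, 80, 69]
  59 vs smaller child 16 at index 3, swap → [12, 16, 14, 59, 76, 50, 40, 57, 46, 94, 87, 64, 80, 69]
  59 vs smaller child 46 at index 8, swap → [12, 16, 14, 46, 76, 50, 40, 57, 59, 94, 87, 64, 80, 69]
extract-min #2 returns 12:
  remove root 12; move last element 69 to root → [69, 16, 14, 46, 76, 50, 40, 57, 59, 94, 87, 64, 80]
  69 vs smaller child 14 at index 2, swap → [14, 16, 69, 46, 76, 50, 40, 57, 59, 94, 87, 64, 80]
  69 vs smaller child 40 at index 6, swap → [14, 16, 40, 46, 76, 50, 69, 57, 59, 94, 87, 64, 80]
extract-min #3 returns 14:
  remove root 14; move last element 80 to root → [80, 16, 40, 46, 76, 50, 69, 57, 59, 94, 87, 64]
  80 vs smaller child 16 at index 1, swap → [16, 80, 40, 46, 76, 50, 69, 57, 59, 94, 87, 64]
  80 vs smaller child 46 at index 3, swap → [16, 46, 40, 80, 76, 50, 69, 57, 59, 94, 87, 64]
  80 vs smaller child 57 at index 7, swap → [16, 46, 40, 57, 76, 50, 69, 80, 59, 94, 87, 64]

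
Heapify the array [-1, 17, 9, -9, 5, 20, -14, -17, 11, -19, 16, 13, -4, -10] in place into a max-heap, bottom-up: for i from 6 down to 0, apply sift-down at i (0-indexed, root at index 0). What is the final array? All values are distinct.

sift down from index 6:
  -14 vs only child -10 at index 13, swap → [-1, 17, 9, -9, 5, 20, -10, -17, 11, -19, 16, 13, -4, -14]
sift down from index 5: already satisfies heap property
sift down from index 4:
  5 vs larger child 16 at index 10, swap → [-1, 17, 9, -9, 16, 20, -10, -17, 11, -19, 5, 13, -4, -14]
sift down from index 3:
  -9 vs larger child 11 at index 8, swap → [-1, 17, 9, 11, 16, 20, -10, -17, -9, -19, 5, 13, -4, -14]
sift down from index 2:
  9 vs larger child 20 at index 5, swap → [-1, 17, 20, 11, 16, 9, -10, -17, -9, -19, 5, 13, -4, -14]
  9 vs larger child 13 at index 11, swap → [-1, 17, 20, 11, 16, 13, -10, -17, -9, -19, 5, 9, -4, -14]
sift down from index 1: already satisfies heap property
sift down from index 0:
  -1 vs larger child 20 at index 2, swap → [20, 17, -1, 11, 16, 13, -10, -17, -9, -19, 5, 9, -4, -14]
  -1 vs larger child 13 at index 5, swap → [20, 17, 13, 11, 16, -1, -10, -17, -9, -19, 5, 9, -4, -14]
  -1 vs larger child 9 at index 11, swap → [20, 17, 13, 11, 16, 9, -10, -17, -9, -19, 5, -1, -4, -14]

[20, 17, 13, 11, 16, 9, -10, -17, -9, -19, 5, -1, -4, -14]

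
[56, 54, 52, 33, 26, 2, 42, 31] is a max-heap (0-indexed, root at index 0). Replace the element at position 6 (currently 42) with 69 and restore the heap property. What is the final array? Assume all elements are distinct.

set index 6 from 42 to 69 → [56, 54, 52, 33, 26, 2, 69, 31]
69 > parent 52 at index 2, swap → [56, 54, 69, 33, 26, 2, 52, 31]
69 > parent 56 at index 0, swap → [69, 54, 56, 33, 26, 2, 52, 31]

[69, 54, 56, 33, 26, 2, 52, 31]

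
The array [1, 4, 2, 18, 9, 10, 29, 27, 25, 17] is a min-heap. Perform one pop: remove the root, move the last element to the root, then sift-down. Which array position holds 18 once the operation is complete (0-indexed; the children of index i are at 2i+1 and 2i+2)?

remove root 1; move last element 17 to root → [17, 4, 2, 18, 9, 10, 29, 27, 25]
17 vs smaller child 2 at index 2, swap → [2, 4, 17, 18, 9, 10, 29, 27, 25]
17 vs smaller child 10 at index 5, swap → [2, 4, 10, 18, 9, 17, 29, 27, 25]
resulting array: [2, 4, 10, 18, 9, 17, 29, 27, 25]

3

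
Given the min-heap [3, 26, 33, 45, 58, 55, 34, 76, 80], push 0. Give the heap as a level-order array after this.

append 0 at index 9 → [3, 26, 33, 45, 58, 55, 34, 76, 80, 0]
0 < parent 58 at index 4, swap → [3, 26, 33, 45, 0, 55, 34, 76, 80, 58]
0 < parent 26 at index 1, swap → [3, 0, 33, 45, 26, 55, 34, 76, 80, 58]
0 < parent 3 at index 0, swap → [0, 3, 33, 45, 26, 55, 34, 76, 80, 58]

[0, 3, 33, 45, 26, 55, 34, 76, 80, 58]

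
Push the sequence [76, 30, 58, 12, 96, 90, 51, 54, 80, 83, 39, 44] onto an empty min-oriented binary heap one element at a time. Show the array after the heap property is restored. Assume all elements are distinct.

Insert 76:
  append 76 at index 0 → [76] (no swap needed)
Insert 30:
  append 30 at index 1 → [76, 30]
  30 < parent 76 at index 0, swap → [30, 76]
Insert 58:
  append 58 at index 2 → [30, 76, 58] (no swap needed)
Insert 12:
  append 12 at index 3 → [30, 76, 58, 12]
  12 < parent 76 at index 1, swap → [30, 12, 58, 76]
  12 < parent 30 at index 0, swap → [12, 30, 58, 76]
Insert 96:
  append 96 at index 4 → [12, 30, 58, 76, 96] (no swap needed)
Insert 90:
  append 90 at index 5 → [12, 30, 58, 76, 96, 90] (no swap needed)
Insert 51:
  append 51 at index 6 → [12, 30, 58, 76, 96, 90, 51]
  51 < parent 58 at index 2, swap → [12, 30, 51, 76, 96, 90, 58]
Insert 54:
  append 54 at index 7 → [12, 30, 51, 76, 96, 90, 58, 54]
  54 < parent 76 at index 3, swap → [12, 30, 51, 54, 96, 90, 58, 76]
Insert 80:
  append 80 at index 8 → [12, 30, 51, 54, 96, 90, 58, 76, 80] (no swap needed)
Insert 83:
  append 83 at index 9 → [12, 30, 51, 54, 96, 90, 58, 76, 80, 83]
  83 < parent 96 at index 4, swap → [12, 30, 51, 54, 83, 90, 58, 76, 80, 96]
Insert 39:
  append 39 at index 10 → [12, 30, 51, 54, 83, 90, 58, 76, 80, 96, 39]
  39 < parent 83 at index 4, swap → [12, 30, 51, 54, 39, 90, 58, 76, 80, 96, 83]
Insert 44:
  append 44 at index 11 → [12, 30, 51, 54, 39, 90, 58, 76, 80, 96, 83, 44]
  44 < parent 90 at index 5, swap → [12, 30, 51, 54, 39, 44, 58, 76, 80, 96, 83, 90]
  44 < parent 51 at index 2, swap → [12, 30, 44, 54, 39, 51, 58, 76, 80, 96, 83, 90]

[12, 30, 44, 54, 39, 51, 58, 76, 80, 96, 83, 90]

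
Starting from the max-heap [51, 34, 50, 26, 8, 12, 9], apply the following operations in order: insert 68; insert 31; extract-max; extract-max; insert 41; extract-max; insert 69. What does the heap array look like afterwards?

insert 68:
  append 68 at index 7 → [51, 34, 50, 26, 8, 12, 9, 68]
  68 > parent 26 at index 3, swap → [51, 34, 50, 68, 8, 12, 9, 26]
  68 > parent 34 at index 1, swap → [51, 68, 50, 34, 8, 12, 9, 26]
  68 > parent 51 at index 0, swap → [68, 51, 50, 34, 8, 12, 9, 26]
insert 31:
  append 31 at index 8 → [68, 51, 50, 34, 8, 12, 9, 26, 31] (no swap needed)
extract-max → returns 68:
  remove root 68; move last element 31 to root → [31, 51, 50, 34, 8, 12, 9, 26]
  31 vs larger child 51 at index 1, swap → [51, 31, 50, 34, 8, 12, 9, 26]
  31 vs larger child 34 at index 3, swap → [51, 34, 50, 31, 8, 12, 9, 26]
extract-max → returns 51:
  remove root 51; move last element 26 to root → [26, 34, 50, 31, 8, 12, 9]
  26 vs larger child 50 at index 2, swap → [50, 34, 26, 31, 8, 12, 9]
insert 41:
  append 41 at index 7 → [50, 34, 26, 31, 8, 12, 9, 41]
  41 > parent 31 at index 3, swap → [50, 34, 26, 41, 8, 12, 9, 31]
  41 > parent 34 at index 1, swap → [50, 41, 26, 34, 8, 12, 9, 31]
extract-max → returns 50:
  remove root 50; move last element 31 to root → [31, 41, 26, 34, 8, 12, 9]
  31 vs larger child 41 at index 1, swap → [41, 31, 26, 34, 8, 12, 9]
  31 vs larger child 34 at index 3, swap → [41, 34, 26, 31, 8, 12, 9]
insert 69:
  append 69 at index 7 → [41, 34, 26, 31, 8, 12, 9, 69]
  69 > parent 31 at index 3, swap → [41, 34, 26, 69, 8, 12, 9, 31]
  69 > parent 34 at index 1, swap → [41, 69, 26, 34, 8, 12, 9, 31]
  69 > parent 41 at index 0, swap → [69, 41, 26, 34, 8, 12, 9, 31]

[69, 41, 26, 34, 8, 12, 9, 31]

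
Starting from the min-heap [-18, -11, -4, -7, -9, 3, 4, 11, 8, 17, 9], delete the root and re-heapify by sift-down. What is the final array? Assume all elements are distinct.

[-11, -9, -4, -7, 9, 3, 4, 11, 8, 17]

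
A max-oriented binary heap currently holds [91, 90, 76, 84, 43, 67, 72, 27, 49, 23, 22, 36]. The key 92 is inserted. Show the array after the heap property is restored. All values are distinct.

append 92 at index 12 → [91, 90, 76, 84, 43, 67, 72, 27, 49, 23, 22, 36, 92]
92 > parent 67 at index 5, swap → [91, 90, 76, 84, 43, 92, 72, 27, 49, 23, 22, 36, 67]
92 > parent 76 at index 2, swap → [91, 90, 92, 84, 43, 76, 72, 27, 49, 23, 22, 36, 67]
92 > parent 91 at index 0, swap → [92, 90, 91, 84, 43, 76, 72, 27, 49, 23, 22, 36, 67]

[92, 90, 91, 84, 43, 76, 72, 27, 49, 23, 22, 36, 67]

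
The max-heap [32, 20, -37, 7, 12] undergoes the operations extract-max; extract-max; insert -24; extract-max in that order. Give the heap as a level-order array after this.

[7, -24, -37]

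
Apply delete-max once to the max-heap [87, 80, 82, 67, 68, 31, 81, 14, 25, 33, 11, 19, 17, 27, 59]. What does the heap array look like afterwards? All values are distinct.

remove root 87; move last element 59 to root → [59, 80, 82, 67, 68, 31, 81, 14, 25, 33, 11, 19, 17, 27]
59 vs larger child 82 at index 2, swap → [82, 80, 59, 67, 68, 31, 81, 14, 25, 33, 11, 19, 17, 27]
59 vs larger child 81 at index 6, swap → [82, 80, 81, 67, 68, 31, 59, 14, 25, 33, 11, 19, 17, 27]

[82, 80, 81, 67, 68, 31, 59, 14, 25, 33, 11, 19, 17, 27]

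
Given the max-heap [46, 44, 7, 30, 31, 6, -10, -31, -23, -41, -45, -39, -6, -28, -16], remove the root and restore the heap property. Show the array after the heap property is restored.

remove root 46; move last element -16 to root → [-16, 44, 7, 30, 31, 6, -10, -31, -23, -41, -45, -39, -6, -28]
-16 vs larger child 44 at index 1, swap → [44, -16, 7, 30, 31, 6, -10, -31, -23, -41, -45, -39, -6, -28]
-16 vs larger child 31 at index 4, swap → [44, 31, 7, 30, -16, 6, -10, -31, -23, -41, -45, -39, -6, -28]

[44, 31, 7, 30, -16, 6, -10, -31, -23, -41, -45, -39, -6, -28]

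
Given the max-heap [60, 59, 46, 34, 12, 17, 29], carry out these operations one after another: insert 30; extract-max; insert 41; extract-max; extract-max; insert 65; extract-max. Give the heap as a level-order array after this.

[41, 34, 30, 29, 12, 17]

insert 30:
  append 30 at index 7 → [60, 59, 46, 34, 12, 17, 29, 30] (no swap needed)
extract-max → returns 60:
  remove root 60; move last element 30 to root → [30, 59, 46, 34, 12, 17, 29]
  30 vs larger child 59 at index 1, swap → [59, 30, 46, 34, 12, 17, 29]
  30 vs larger child 34 at index 3, swap → [59, 34, 46, 30, 12, 17, 29]
insert 41:
  append 41 at index 7 → [59, 34, 46, 30, 12, 17, 29, 41]
  41 > parent 30 at index 3, swap → [59, 34, 46, 41, 12, 17, 29, 30]
  41 > parent 34 at index 1, swap → [59, 41, 46, 34, 12, 17, 29, 30]
extract-max → returns 59:
  remove root 59; move last element 30 to root → [30, 41, 46, 34, 12, 17, 29]
  30 vs larger child 46 at index 2, swap → [46, 41, 30, 34, 12, 17, 29]
extract-max → returns 46:
  remove root 46; move last element 29 to root → [29, 41, 30, 34, 12, 17]
  29 vs larger child 41 at index 1, swap → [41, 29, 30, 34, 12, 17]
  29 vs larger child 34 at index 3, swap → [41, 34, 30, 29, 12, 17]
insert 65:
  append 65 at index 6 → [41, 34, 30, 29, 12, 17, 65]
  65 > parent 30 at index 2, swap → [41, 34, 65, 29, 12, 17, 30]
  65 > parent 41 at index 0, swap → [65, 34, 41, 29, 12, 17, 30]
extract-max → returns 65:
  remove root 65; move last element 30 to root → [30, 34, 41, 29, 12, 17]
  30 vs larger child 41 at index 2, swap → [41, 34, 30, 29, 12, 17]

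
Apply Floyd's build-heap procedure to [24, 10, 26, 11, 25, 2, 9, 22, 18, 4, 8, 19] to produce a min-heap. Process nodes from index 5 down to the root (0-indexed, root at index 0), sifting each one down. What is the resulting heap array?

[2, 4, 9, 11, 8, 19, 24, 22, 18, 25, 10, 26]

sift down from index 5: already satisfies heap property
sift down from index 4:
  25 vs smaller child 4 at index 9, swap → [24, 10, 26, 11, 4, 2, 9, 22, 18, 25, 8, 19]
sift down from index 3: already satisfies heap property
sift down from index 2:
  26 vs smaller child 2 at index 5, swap → [24, 10, 2, 11, 4, 26, 9, 22, 18, 25, 8, 19]
  26 vs only child 19 at index 11, swap → [24, 10, 2, 11, 4, 19, 9, 22, 18, 25, 8, 26]
sift down from index 1:
  10 vs smaller child 4 at index 4, swap → [24, 4, 2, 11, 10, 19, 9, 22, 18, 25, 8, 26]
  10 vs smaller child 8 at index 10, swap → [24, 4, 2, 11, 8, 19, 9, 22, 18, 25, 10, 26]
sift down from index 0:
  24 vs smaller child 2 at index 2, swap → [2, 4, 24, 11, 8, 19, 9, 22, 18, 25, 10, 26]
  24 vs smaller child 9 at index 6, swap → [2, 4, 9, 11, 8, 19, 24, 22, 18, 25, 10, 26]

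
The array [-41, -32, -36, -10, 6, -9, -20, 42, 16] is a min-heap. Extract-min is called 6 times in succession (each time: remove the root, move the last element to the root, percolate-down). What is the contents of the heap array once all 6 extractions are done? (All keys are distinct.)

[6, 42, 16]

extract-min #1 returns -41:
  remove root -41; move last element 16 to root → [16, -32, -36, -10, 6, -9, -20, 42]
  16 vs smaller child -36 at index 2, swap → [-36, -32, 16, -10, 6, -9, -20, 42]
  16 vs smaller child -20 at index 6, swap → [-36, -32, -20, -10, 6, -9, 16, 42]
extract-min #2 returns -36:
  remove root -36; move last element 42 to root → [42, -32, -20, -10, 6, -9, 16]
  42 vs smaller child -32 at index 1, swap → [-32, 42, -20, -10, 6, -9, 16]
  42 vs smaller child -10 at index 3, swap → [-32, -10, -20, 42, 6, -9, 16]
extract-min #3 returns -32:
  remove root -32; move last element 16 to root → [16, -10, -20, 42, 6, -9]
  16 vs smaller child -20 at index 2, swap → [-20, -10, 16, 42, 6, -9]
  16 vs only child -9 at index 5, swap → [-20, -10, -9, 42, 6, 16]
extract-min #4 returns -20:
  remove root -20; move last element 16 to root → [16, -10, -9, 42, 6]
  16 vs smaller child -10 at index 1, swap → [-10, 16, -9, 42, 6]
  16 vs smaller child 6 at index 4, swap → [-10, 6, -9, 42, 16]
extract-min #5 returns -10:
  remove root -10; move last element 16 to root → [16, 6, -9, 42]
  16 vs smaller child -9 at index 2, swap → [-9, 6, 16, 42]
extract-min #6 returns -9:
  remove root -9; move last element 42 to root → [42, 6, 16]
  42 vs smaller child 6 at index 1, swap → [6, 42, 16]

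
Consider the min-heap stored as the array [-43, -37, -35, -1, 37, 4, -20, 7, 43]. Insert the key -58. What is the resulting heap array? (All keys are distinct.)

append -58 at index 9 → [-43, -37, -35, -1, 37, 4, -20, 7, 43, -58]
-58 < parent 37 at index 4, swap → [-43, -37, -35, -1, -58, 4, -20, 7, 43, 37]
-58 < parent -37 at index 1, swap → [-43, -58, -35, -1, -37, 4, -20, 7, 43, 37]
-58 < parent -43 at index 0, swap → [-58, -43, -35, -1, -37, 4, -20, 7, 43, 37]

[-58, -43, -35, -1, -37, 4, -20, 7, 43, 37]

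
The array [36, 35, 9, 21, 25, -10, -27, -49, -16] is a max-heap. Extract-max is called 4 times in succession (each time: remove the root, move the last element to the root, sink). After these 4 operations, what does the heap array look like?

[9, -16, -10, -49, -27]

extract-max #1 returns 36:
  remove root 36; move last element -16 to root → [-16, 35, 9, 21, 25, -10, -27, -49]
  -16 vs larger child 35 at index 1, swap → [35, -16, 9, 21, 25, -10, -27, -49]
  -16 vs larger child 25 at index 4, swap → [35, 25, 9, 21, -16, -10, -27, -49]
extract-max #2 returns 35:
  remove root 35; move last element -49 to root → [-49, 25, 9, 21, -16, -10, -27]
  -49 vs larger child 25 at index 1, swap → [25, -49, 9, 21, -16, -10, -27]
  -49 vs larger child 21 at index 3, swap → [25, 21, 9, -49, -16, -10, -27]
extract-max #3 returns 25:
  remove root 25; move last element -27 to root → [-27, 21, 9, -49, -16, -10]
  -27 vs larger child 21 at index 1, swap → [21, -27, 9, -49, -16, -10]
  -27 vs larger child -16 at index 4, swap → [21, -16, 9, -49, -27, -10]
extract-max #4 returns 21:
  remove root 21; move last element -10 to root → [-10, -16, 9, -49, -27]
  -10 vs larger child 9 at index 2, swap → [9, -16, -10, -49, -27]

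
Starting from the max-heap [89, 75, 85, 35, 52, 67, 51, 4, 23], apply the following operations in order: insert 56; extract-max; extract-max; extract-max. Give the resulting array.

insert 56:
  append 56 at index 9 → [89, 75, 85, 35, 52, 67, 51, 4, 23, 56]
  56 > parent 52 at index 4, swap → [89, 75, 85, 35, 56, 67, 51, 4, 23, 52]
extract-max → returns 89:
  remove root 89; move last element 52 to root → [52, 75, 85, 35, 56, 67, 51, 4, 23]
  52 vs larger child 85 at index 2, swap → [85, 75, 52, 35, 56, 67, 51, 4, 23]
  52 vs larger child 67 at index 5, swap → [85, 75, 67, 35, 56, 52, 51, 4, 23]
extract-max → returns 85:
  remove root 85; move last element 23 to root → [23, 75, 67, 35, 56, 52, 51, 4]
  23 vs larger child 75 at index 1, swap → [75, 23, 67, 35, 56, 52, 51, 4]
  23 vs larger child 56 at index 4, swap → [75, 56, 67, 35, 23, 52, 51, 4]
extract-max → returns 75:
  remove root 75; move last element 4 to root → [4, 56, 67, 35, 23, 52, 51]
  4 vs larger child 67 at index 2, swap → [67, 56, 4, 35, 23, 52, 51]
  4 vs larger child 52 at index 5, swap → [67, 56, 52, 35, 23, 4, 51]

[67, 56, 52, 35, 23, 4, 51]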